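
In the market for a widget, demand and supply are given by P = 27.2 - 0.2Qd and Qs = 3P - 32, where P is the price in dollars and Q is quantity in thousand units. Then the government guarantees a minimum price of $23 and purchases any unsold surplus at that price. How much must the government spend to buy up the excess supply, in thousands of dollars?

368

Rearranging demand gives Qd = 136 - 5P. Setting quantity demanded equal to quantity supplied, 136 - 5P = 3P - 32, gives P* = 21 and Q* = 31.
Since 23 > 21, the floor is binding.
At P = 23: Qd = 136 - 5·23 = 21 and Qs = 3·23 - 32 = 37.
Surplus = Qs - Qd = 16.
Government expenditure = surplus × support price = 16 × 23 = 368.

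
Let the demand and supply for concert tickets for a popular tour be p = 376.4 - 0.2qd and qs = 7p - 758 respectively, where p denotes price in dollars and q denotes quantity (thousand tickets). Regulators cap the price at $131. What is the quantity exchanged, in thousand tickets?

Rearranging demand gives qd = 1882 - 5p. Setting quantity demanded equal to quantity supplied, 1882 - 5p = 7p - 758, gives p* = 220 and q* = 782.
Since 131 < 220, the ceiling is binding.
At p = 131: qd = 1882 - 5·131 = 1227 and qs = 7·131 - 758 = 159.
The quantity actually transacted is the short side, supply: 159.

159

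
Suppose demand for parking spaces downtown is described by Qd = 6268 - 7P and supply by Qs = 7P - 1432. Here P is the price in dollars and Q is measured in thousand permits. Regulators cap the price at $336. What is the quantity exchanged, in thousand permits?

920

Equilibrium: 6268 - 7P = 7P - 1432, so 7700 = 14P and P* = 550, Q* = 2418.
The ceiling of 336 is below the equilibrium price 550, so it binds.
At P = 336: Qd = 6268 - 7·336 = 3916 and Qs = 7·336 - 1432 = 920.
The quantity actually transacted is the short side, supply: 920.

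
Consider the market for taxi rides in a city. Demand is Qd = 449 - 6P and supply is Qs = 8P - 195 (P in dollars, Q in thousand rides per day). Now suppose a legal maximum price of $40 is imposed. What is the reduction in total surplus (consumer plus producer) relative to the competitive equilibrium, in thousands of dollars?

Without the control the market clears where 449 - 6P = 8P - 195, i.e. P* = 46 and Q* = 173.
The ceiling of 40 is below the equilibrium price 46, so it binds.
At P = 40: Qd = 449 - 6·40 = 209 and Qs = 8·40 - 195 = 125.
Quantity traded falls to 125. At Q = 125 the demand price is (449 - 125)/6 = 54 and the supply price is (195 + 125)/8 = 40.
Deadweight loss = ½ · (54 - 40) · (173 - 125) = ½ · 14 · 48 = 336.

336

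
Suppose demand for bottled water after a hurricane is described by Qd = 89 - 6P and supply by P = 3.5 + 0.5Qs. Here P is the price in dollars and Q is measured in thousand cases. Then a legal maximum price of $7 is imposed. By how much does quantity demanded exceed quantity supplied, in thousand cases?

40

Rearranging supply gives Qs = 2P - 7. In a free market, 89 - 6P = 2P - 7 gives the equilibrium P* = 12, Q* = 17.
Since 7 < 12, the ceiling is binding.
At P = 7: Qd = 89 - 6·7 = 47 and Qs = 2·7 - 7 = 7.
Shortage = Qd - Qs = 47 - 7 = 40.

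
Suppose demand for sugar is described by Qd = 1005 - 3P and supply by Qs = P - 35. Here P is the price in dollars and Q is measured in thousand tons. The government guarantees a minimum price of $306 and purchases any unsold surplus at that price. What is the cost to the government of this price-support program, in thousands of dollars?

56304

In a free market, 1005 - 3P = P - 35 gives the equilibrium P* = 260, Q* = 225.
Because the floor (306) lies above the market-clearing price, it is binding.
At P = 306: Qd = 1005 - 3·306 = 87 and Qs = 306 - 35 = 271.
Surplus = Qs - Qd = 184.
Government expenditure = surplus × support price = 184 × 306 = 56304.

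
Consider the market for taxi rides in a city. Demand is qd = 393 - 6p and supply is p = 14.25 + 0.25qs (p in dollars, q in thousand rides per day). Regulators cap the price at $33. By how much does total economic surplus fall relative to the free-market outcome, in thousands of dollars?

480

Rearranging supply gives qs = 4p - 57. Equilibrium: 393 - 6p = 4p - 57, so 450 = 10p and p* = 45, q* = 123.
Because the ceiling (33) lies below the market-clearing price, it is binding.
At p = 33: qd = 393 - 6·33 = 195 and qs = 4·33 - 57 = 75.
Quantity traded falls to 75. At q = 75 the demand price is (393 - 75)/6 = 53 and the supply price is (57 + 75)/4 = 33.
Deadweight loss = ½ · (53 - 33) · (123 - 75) = ½ · 20 · 48 = 480.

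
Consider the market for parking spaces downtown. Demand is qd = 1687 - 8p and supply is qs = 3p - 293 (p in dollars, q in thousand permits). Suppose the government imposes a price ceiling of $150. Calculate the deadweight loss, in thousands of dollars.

Setting quantity demanded equal to quantity supplied, 1687 - 8p = 3p - 293, gives p* = 180 and q* = 247.
Because the ceiling (150) lies below the market-clearing price, it is binding.
At p = 150: qd = 1687 - 8·150 = 487 and qs = 3·150 - 293 = 157.
Quantity traded falls to 157. At q = 157 the demand price is (1687 - 157)/8 = 191.25 and the supply price is (293 + 157)/3 = 150.
Deadweight loss = ½ · (191.25 - 150) · (247 - 157) = ½ · 41.25 · 90 = 1856.25.

1856.25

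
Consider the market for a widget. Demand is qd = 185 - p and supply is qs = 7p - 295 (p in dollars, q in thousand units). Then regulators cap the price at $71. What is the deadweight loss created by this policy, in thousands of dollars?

0

Setting quantity demanded equal to quantity supplied, 185 - p = 7p - 295, gives p* = 60 and q* = 125.
The ceiling of 71 is above the equilibrium price 60, so it is not binding; the market clears at p* = 60, q* = 125.
Since the control does not bind, no trades are prevented and deadweight loss is zero.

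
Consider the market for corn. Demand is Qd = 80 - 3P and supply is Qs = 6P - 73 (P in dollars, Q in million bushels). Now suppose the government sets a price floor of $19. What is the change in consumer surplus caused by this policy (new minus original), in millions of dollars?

-52

In a free market, 80 - 3P = 6P - 73 gives the equilibrium P* = 17, Q* = 29.
Since 19 > 17, the floor is binding.
At P = 19: Qd = 80 - 3·19 = 23 and Qs = 6·19 - 73 = 41.
Consumer surplus without the control is ½ · (80/3 - 17) · 29 = 841/6.
With the floor, consumers buy 23 units at 19, so CS = ½ · (80/3 - 19) · 23 = 529/6.
Change in consumer surplus = 529/6 - 841/6 = -52.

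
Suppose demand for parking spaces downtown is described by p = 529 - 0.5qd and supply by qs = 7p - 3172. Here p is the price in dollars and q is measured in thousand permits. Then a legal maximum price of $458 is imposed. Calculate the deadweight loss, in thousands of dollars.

2268

Rearranging demand gives qd = 1058 - 2p. Setting quantity demanded equal to quantity supplied, 1058 - 2p = 7p - 3172, gives p* = 470 and q* = 118.
The ceiling of 458 is below the equilibrium price 470, so it binds.
At p = 458: qd = 1058 - 2·458 = 142 and qs = 7·458 - 3172 = 34.
Quantity traded falls to 34. At q = 34 the demand price is (1058 - 34)/2 = 512 and the supply price is (3172 + 34)/7 = 458.
Deadweight loss = ½ · (512 - 458) · (118 - 34) = ½ · 54 · 84 = 2268.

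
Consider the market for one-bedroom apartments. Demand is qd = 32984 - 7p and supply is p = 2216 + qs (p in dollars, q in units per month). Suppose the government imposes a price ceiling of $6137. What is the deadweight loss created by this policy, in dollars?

0

Rearranging supply gives qs = p - 2216. Without the control the market clears where 32984 - 7p = p - 2216, i.e. p* = 4400 and q* = 2184.
Since 6137 is above p* = 4400, the ceiling does not bind and the free-market outcome prevails.
Since the control does not bind, no trades are prevented and deadweight loss is zero.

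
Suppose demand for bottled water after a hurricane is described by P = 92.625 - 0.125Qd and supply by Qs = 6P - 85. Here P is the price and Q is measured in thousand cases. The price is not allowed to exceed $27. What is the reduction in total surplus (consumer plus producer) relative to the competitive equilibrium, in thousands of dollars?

5376

Rearranging demand gives Qd = 741 - 8P. Without the control the market clears where 741 - 8P = 6P - 85, i.e. P* = 59 and Q* = 269.
Since 27 < 59, the ceiling is binding.
At P = 27: Qd = 741 - 8·27 = 525 and Qs = 6·27 - 85 = 77.
Quantity traded falls to 77. At Q = 77 the demand price is (741 - 77)/8 = 83 and the supply price is (85 + 77)/6 = 27.
Deadweight loss = ½ · (83 - 27) · (269 - 77) = ½ · 56 · 192 = 5376.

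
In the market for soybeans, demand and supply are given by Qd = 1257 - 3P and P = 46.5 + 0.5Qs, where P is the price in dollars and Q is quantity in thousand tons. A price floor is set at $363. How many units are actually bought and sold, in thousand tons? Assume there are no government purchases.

Rearranging supply gives Qs = 2P - 93. In a free market, 1257 - 3P = 2P - 93 gives the equilibrium P* = 270, Q* = 447.
The floor of 363 is above the equilibrium price 270, so it binds.
At P = 363: Qd = 1257 - 3·363 = 168 and Qs = 2·363 - 93 = 633.
The quantity actually transacted is the short side, demand: 168.

168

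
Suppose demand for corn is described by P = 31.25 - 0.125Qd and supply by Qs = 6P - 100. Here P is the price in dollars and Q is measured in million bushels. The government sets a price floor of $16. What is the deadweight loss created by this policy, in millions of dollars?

0

Rearranging demand gives Qd = 250 - 8P. Without the control the market clears where 250 - 8P = 6P - 100, i.e. P* = 25 and Q* = 50.
Since 16 is below P* = 25, the floor does not bind and the free-market outcome prevails.
Since the control does not bind, no trades are prevented and deadweight loss is zero.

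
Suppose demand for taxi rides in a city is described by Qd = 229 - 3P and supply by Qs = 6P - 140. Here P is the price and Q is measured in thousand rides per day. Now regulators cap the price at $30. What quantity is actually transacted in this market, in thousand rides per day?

Equilibrium: 229 - 3P = 6P - 140, so 369 = 9P and P* = 41, Q* = 106.
Because the ceiling (30) lies below the market-clearing price, it is binding.
At P = 30: Qd = 229 - 3·30 = 139 and Qs = 6·30 - 140 = 40.
The quantity actually transacted is the short side, supply: 40.

40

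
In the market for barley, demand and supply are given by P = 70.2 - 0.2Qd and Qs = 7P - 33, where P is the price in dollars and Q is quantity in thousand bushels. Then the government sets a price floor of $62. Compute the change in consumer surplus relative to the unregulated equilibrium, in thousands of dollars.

-3480

Rearranging demand gives Qd = 351 - 5P. Without the control the market clears where 351 - 5P = 7P - 33, i.e. P* = 32 and Q* = 191.
Because the floor (62) lies above the market-clearing price, it is binding.
At P = 62: Qd = 351 - 5·62 = 41 and Qs = 7·62 - 33 = 401.
Consumer surplus without the control is ½ · (70.2 - 32) · 191 = 3648.1.
With the floor, consumers buy 41 units at 62, so CS = ½ · (70.2 - 62) · 41 = 168.1.
Change in consumer surplus = 168.1 - 3648.1 = -3480.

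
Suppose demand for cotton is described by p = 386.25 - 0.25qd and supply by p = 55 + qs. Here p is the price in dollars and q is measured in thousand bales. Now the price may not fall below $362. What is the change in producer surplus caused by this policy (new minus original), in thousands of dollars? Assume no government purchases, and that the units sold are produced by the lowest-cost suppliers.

Rearranging demand gives qd = 1545 - 4p; rearranging supply gives qs = p - 55. Equilibrium: 1545 - 4p = p - 55, so 1600 = 5p and p* = 320, q* = 265.
Since 362 > 320, the floor is binding.
At p = 362: qd = 1545 - 4·362 = 97 and qs = 362 - 55 = 307.
Producer surplus without the control is ½ · (320 - 55) · 265 = 35112.5.
With the floor, 97 units are sold at 362. The supply price at q = 97 is 152, so PS = ½ · [(362 - 55) + (362 - 152)] · 97 = 25074.5.
Change in producer surplus = 25074.5 - 35112.5 = -10038.

-10038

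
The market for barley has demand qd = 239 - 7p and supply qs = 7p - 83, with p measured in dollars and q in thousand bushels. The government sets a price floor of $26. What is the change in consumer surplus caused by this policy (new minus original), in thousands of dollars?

In a free market, 239 - 7p = 7p - 83 gives the equilibrium p* = 23, q* = 78.
Since 26 > 23, the floor is binding.
At p = 26: qd = 239 - 7·26 = 57 and qs = 7·26 - 83 = 99.
Consumer surplus without the control is ½ · (239/7 - 23) · 78 = 3042/7.
With the floor, consumers buy 57 units at 26, so CS = ½ · (239/7 - 26) · 57 = 3249/14.
Change in consumer surplus = 3249/14 - 3042/7 = -202.5.

-202.5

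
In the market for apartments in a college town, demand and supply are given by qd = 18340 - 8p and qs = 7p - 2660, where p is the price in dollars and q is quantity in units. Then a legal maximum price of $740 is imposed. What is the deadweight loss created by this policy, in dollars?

2858625

Equilibrium: 18340 - 8p = 7p - 2660, so 21000 = 15p and p* = 1400, q* = 7140.
Because the ceiling (740) lies below the market-clearing price, it is binding.
At p = 740: qd = 18340 - 8·740 = 12420 and qs = 7·740 - 2660 = 2520.
Quantity traded falls to 2520. At q = 2520 the demand price is (18340 - 2520)/8 = 1977.5 and the supply price is (2660 + 2520)/7 = 740.
Deadweight loss = ½ · (1977.5 - 740) · (7140 - 2520) = ½ · 1237.5 · 4620 = 2858625.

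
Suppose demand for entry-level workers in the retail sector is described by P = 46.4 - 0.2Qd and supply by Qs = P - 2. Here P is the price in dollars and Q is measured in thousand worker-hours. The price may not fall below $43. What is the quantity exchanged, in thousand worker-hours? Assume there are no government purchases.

17

Rearranging demand gives Qd = 232 - 5P. Setting quantity demanded equal to quantity supplied, 232 - 5P = P - 2, gives P* = 39 and Q* = 37.
The floor of 43 is above the equilibrium price 39, so it binds.
At P = 43: Qd = 232 - 5·43 = 17 and Qs = 43 - 2 = 41.
The quantity actually transacted is the short side, demand: 17.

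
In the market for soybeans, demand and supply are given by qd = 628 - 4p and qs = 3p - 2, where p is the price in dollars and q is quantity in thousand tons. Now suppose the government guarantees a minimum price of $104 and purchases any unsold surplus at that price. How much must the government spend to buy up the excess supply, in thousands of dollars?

10192

Setting quantity demanded equal to quantity supplied, 628 - 4p = 3p - 2, gives p* = 90 and q* = 268.
The floor of 104 is above the equilibrium price 90, so it binds.
At p = 104: qd = 628 - 4·104 = 212 and qs = 3·104 - 2 = 310.
Surplus = qs - qd = 98.
Government expenditure = surplus × support price = 98 × 104 = 10192.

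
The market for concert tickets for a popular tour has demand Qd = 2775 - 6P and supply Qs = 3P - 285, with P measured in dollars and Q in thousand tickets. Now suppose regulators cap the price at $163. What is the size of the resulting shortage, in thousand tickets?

1593

Without the control the market clears where 2775 - 6P = 3P - 285, i.e. P* = 340 and Q* = 735.
Since 163 < 340, the ceiling is binding.
At P = 163: Qd = 2775 - 6·163 = 1797 and Qs = 3·163 - 285 = 204.
Shortage = Qd - Qs = 1797 - 204 = 1593.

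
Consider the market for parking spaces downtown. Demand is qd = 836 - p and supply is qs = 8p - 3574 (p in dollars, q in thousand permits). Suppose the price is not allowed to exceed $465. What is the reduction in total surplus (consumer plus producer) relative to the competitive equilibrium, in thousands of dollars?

22500

Equilibrium: 836 - p = 8p - 3574, so 4410 = 9p and p* = 490, q* = 346.
Since 465 < 490, the ceiling is binding.
At p = 465: qd = 836 - 465 = 371 and qs = 8·465 - 3574 = 146.
Quantity traded falls to 146. At q = 146 the demand price is 836 - 146 = 690 and the supply price is (3574 + 146)/8 = 465.
Deadweight loss = ½ · (690 - 465) · (346 - 146) = ½ · 225 · 200 = 22500.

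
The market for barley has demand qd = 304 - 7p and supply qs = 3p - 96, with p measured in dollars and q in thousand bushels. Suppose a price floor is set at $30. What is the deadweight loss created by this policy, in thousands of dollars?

Equilibrium: 304 - 7p = 3p - 96, so 400 = 10p and p* = 40, q* = 24.
Since 30 is below p* = 40, the floor does not bind and the free-market outcome prevails.
Since the control does not bind, no trades are prevented and deadweight loss is zero.

0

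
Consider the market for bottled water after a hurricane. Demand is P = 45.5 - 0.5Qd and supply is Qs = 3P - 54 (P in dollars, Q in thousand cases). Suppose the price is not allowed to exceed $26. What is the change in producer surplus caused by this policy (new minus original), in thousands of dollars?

Rearranging demand gives Qd = 91 - 2P. In a free market, 91 - 2P = 3P - 54 gives the equilibrium P* = 29, Q* = 33.
The ceiling of 26 is below the equilibrium price 29, so it binds.
At P = 26: Qd = 91 - 2·26 = 39 and Qs = 3·26 - 54 = 24.
Producer surplus without the control is ½ · (29 - 18) · 33 = 181.5.
With the ceiling, producers sell 24 units at 26, so PS = ½ · (26 - 18) · 24 = 96.
Change in producer surplus = 96 - 181.5 = -85.5.

-85.5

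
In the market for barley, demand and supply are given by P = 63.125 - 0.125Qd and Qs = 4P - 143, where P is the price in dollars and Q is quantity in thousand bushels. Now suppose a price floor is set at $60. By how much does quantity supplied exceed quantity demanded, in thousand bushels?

72

Rearranging demand gives Qd = 505 - 8P. In a free market, 505 - 8P = 4P - 143 gives the equilibrium P* = 54, Q* = 73.
Since 60 > 54, the floor is binding.
At P = 60: Qd = 505 - 8·60 = 25 and Qs = 4·60 - 143 = 97.
Surplus = Qs - Qd = 97 - 25 = 72.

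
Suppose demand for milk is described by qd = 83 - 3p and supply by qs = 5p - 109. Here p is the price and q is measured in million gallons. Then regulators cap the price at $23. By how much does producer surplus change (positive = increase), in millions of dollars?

-8.5

In a free market, 83 - 3p = 5p - 109 gives the equilibrium p* = 24, q* = 11.
Since 23 < 24, the ceiling is binding.
At p = 23: qd = 83 - 3·23 = 14 and qs = 5·23 - 109 = 6.
Producer surplus without the control is ½ · (24 - 21.8) · 11 = 12.1.
With the ceiling, producers sell 6 units at 23, so PS = ½ · (23 - 21.8) · 6 = 3.6.
Change in producer surplus = 3.6 - 12.1 = -8.5.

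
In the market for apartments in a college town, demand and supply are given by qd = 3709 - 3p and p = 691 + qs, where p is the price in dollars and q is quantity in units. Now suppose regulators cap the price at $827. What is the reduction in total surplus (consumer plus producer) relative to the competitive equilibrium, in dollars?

49686

Rearranging supply gives qs = p - 691. Equilibrium: 3709 - 3p = p - 691, so 4400 = 4p and p* = 1100, q* = 409.
Since 827 < 1100, the ceiling is binding.
At p = 827: qd = 3709 - 3·827 = 1228 and qs = 827 - 691 = 136.
Quantity traded falls to 136. At q = 136 the demand price is (3709 - 136)/3 = 1191 and the supply price is 691 + 136 = 827.
Deadweight loss = ½ · (1191 - 827) · (409 - 136) = ½ · 364 · 273 = 49686.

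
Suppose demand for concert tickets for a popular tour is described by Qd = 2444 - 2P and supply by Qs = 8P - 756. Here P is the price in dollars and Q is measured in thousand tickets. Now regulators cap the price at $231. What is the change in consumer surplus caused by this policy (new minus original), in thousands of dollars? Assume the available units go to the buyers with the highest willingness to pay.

Equilibrium: 2444 - 2P = 8P - 756, so 3200 = 10P and P* = 320, Q* = 1804.
Since 231 < 320, the ceiling is binding.
At P = 231: Qd = 2444 - 2·231 = 1982 and Qs = 8·231 - 756 = 1092.
Consumer surplus without the control is ½ · (1222 - 320) · 1804 = 813604.
With the ceiling, 1092 units are sold at 231 (assume they go to the highest-value buyers). The demand price at Q = 1092 is 676, so CS = ½ · [(1222 - 231) + (676 - 231)] · 1092 = 784056.
Change in consumer surplus = 784056 - 813604 = -29548.

-29548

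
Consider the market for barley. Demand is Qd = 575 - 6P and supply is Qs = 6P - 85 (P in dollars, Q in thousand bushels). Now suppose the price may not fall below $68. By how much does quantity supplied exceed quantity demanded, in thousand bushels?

Without the control the market clears where 575 - 6P = 6P - 85, i.e. P* = 55 and Q* = 245.
Because the floor (68) lies above the market-clearing price, it is binding.
At P = 68: Qd = 575 - 6·68 = 167 and Qs = 6·68 - 85 = 323.
Surplus = Qs - Qd = 323 - 167 = 156.

156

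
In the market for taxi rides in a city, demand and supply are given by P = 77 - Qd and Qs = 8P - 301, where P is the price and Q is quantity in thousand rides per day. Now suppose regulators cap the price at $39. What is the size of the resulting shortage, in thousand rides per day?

27

Rearranging demand gives Qd = 77 - P. Setting quantity demanded equal to quantity supplied, 77 - P = 8P - 301, gives P* = 42 and Q* = 35.
Since 39 < 42, the ceiling is binding.
At P = 39: Qd = 77 - 39 = 38 and Qs = 8·39 - 301 = 11.
Shortage = Qd - Qs = 38 - 11 = 27.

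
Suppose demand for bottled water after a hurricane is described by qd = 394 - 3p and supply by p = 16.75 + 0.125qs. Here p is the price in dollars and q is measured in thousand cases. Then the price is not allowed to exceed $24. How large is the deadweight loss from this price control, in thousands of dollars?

Rearranging supply gives qs = 8p - 134. Without the control the market clears where 394 - 3p = 8p - 134, i.e. p* = 48 and q* = 250.
The ceiling of 24 is below the equilibrium price 48, so it binds.
At p = 24: qd = 394 - 3·24 = 322 and qs = 8·24 - 134 = 58.
Quantity traded falls to 58. At q = 58 the demand price is (394 - 58)/3 = 112 and the supply price is (134 + 58)/8 = 24.
Deadweight loss = ½ · (112 - 24) · (250 - 58) = ½ · 88 · 192 = 8448.

8448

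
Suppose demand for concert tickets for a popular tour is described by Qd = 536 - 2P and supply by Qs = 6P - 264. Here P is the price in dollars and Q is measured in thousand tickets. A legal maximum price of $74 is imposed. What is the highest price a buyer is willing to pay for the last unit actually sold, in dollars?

178

Equilibrium: 536 - 2P = 6P - 264, so 800 = 8P and P* = 100, Q* = 336.
Since 74 < 100, the ceiling is binding.
At P = 74: Qd = 536 - 2·74 = 388 and Qs = 6·74 - 264 = 180.
Only 180 units reach the market. On the demand curve, the marginal buyer's willingness to pay at Q = 180 is (536 - 180)/2 = 178.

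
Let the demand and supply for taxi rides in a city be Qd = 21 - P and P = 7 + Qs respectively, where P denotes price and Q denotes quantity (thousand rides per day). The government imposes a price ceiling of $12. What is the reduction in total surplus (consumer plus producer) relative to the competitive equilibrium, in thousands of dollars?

4

Rearranging supply gives Qs = P - 7. Setting quantity demanded equal to quantity supplied, 21 - P = P - 7, gives P* = 14 and Q* = 7.
The ceiling of 12 is below the equilibrium price 14, so it binds.
At P = 12: Qd = 21 - 12 = 9 and Qs = 12 - 7 = 5.
Quantity traded falls to 5. At Q = 5 the demand price is 21 - 5 = 16 and the supply price is 7 + 5 = 12.
Deadweight loss = ½ · (16 - 12) · (7 - 5) = ½ · 4 · 2 = 4.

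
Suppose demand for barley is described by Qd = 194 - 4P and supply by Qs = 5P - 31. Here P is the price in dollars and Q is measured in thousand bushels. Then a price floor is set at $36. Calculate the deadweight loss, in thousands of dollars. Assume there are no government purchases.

Equilibrium: 194 - 4P = 5P - 31, so 225 = 9P and P* = 25, Q* = 94.
The floor of 36 is above the equilibrium price 25, so it binds.
At P = 36: Qd = 194 - 4·36 = 50 and Qs = 5·36 - 31 = 149.
Quantity traded falls to 50. At Q = 50 the demand price is (194 - 50)/4 = 36 and the supply price is (31 + 50)/5 = 16.2.
Deadweight loss = ½ · (36 - 16.2) · (94 - 50) = ½ · 19.8 · 44 = 435.6.

435.6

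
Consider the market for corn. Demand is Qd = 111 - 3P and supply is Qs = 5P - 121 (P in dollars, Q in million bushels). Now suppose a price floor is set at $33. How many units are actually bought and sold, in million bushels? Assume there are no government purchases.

12

In a free market, 111 - 3P = 5P - 121 gives the equilibrium P* = 29, Q* = 24.
Because the floor (33) lies above the market-clearing price, it is binding.
At P = 33: Qd = 111 - 3·33 = 12 and Qs = 5·33 - 121 = 44.
The quantity actually transacted is the short side, demand: 12.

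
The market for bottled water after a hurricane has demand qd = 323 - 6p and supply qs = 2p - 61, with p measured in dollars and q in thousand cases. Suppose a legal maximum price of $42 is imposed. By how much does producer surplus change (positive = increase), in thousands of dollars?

-174

Equilibrium: 323 - 6p = 2p - 61, so 384 = 8p and p* = 48, q* = 35.
Because the ceiling (42) lies below the market-clearing price, it is binding.
At p = 42: qd = 323 - 6·42 = 71 and qs = 2·42 - 61 = 23.
Producer surplus without the control is ½ · (48 - 30.5) · 35 = 306.25.
With the ceiling, producers sell 23 units at 42, so PS = ½ · (42 - 30.5) · 23 = 132.25.
Change in producer surplus = 132.25 - 306.25 = -174.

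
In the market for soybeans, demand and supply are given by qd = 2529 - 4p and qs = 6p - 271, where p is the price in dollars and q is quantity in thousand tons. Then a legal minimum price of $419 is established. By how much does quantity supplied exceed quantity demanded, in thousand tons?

In a free market, 2529 - 4p = 6p - 271 gives the equilibrium p* = 280, q* = 1409.
The floor of 419 is above the equilibrium price 280, so it binds.
At p = 419: qd = 2529 - 4·419 = 853 and qs = 6·419 - 271 = 2243.
Surplus = qs - qd = 2243 - 853 = 1390.

1390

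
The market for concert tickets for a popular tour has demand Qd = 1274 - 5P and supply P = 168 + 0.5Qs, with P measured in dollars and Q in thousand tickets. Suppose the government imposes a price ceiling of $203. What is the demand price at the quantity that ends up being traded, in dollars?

Rearranging supply gives Qs = 2P - 336. Equilibrium: 1274 - 5P = 2P - 336, so 1610 = 7P and P* = 230, Q* = 124.
Because the ceiling (203) lies below the market-clearing price, it is binding.
At P = 203: Qd = 1274 - 5·203 = 259 and Qs = 2·203 - 336 = 70.
Only 70 units reach the market. On the demand curve, the marginal buyer's willingness to pay at Q = 70 is (1274 - 70)/5 = 240.8.

240.8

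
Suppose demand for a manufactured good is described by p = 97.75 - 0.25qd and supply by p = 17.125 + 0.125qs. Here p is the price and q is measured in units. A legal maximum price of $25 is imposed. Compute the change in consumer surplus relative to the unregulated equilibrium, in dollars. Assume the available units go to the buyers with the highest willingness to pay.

Rearranging demand gives qd = 391 - 4p; rearranging supply gives qs = 8p - 137. In a free market, 391 - 4p = 8p - 137 gives the equilibrium p* = 44, q* = 215.
Because the ceiling (25) lies below the market-clearing price, it is binding.
At p = 25: qd = 391 - 4·25 = 291 and qs = 8·25 - 137 = 63.
Consumer surplus without the control is ½ · (97.75 - 44) · 215 = 5778.125.
With the ceiling, 63 units are sold at 25 (assume they go to the highest-value buyers). The demand price at q = 63 is 82, so CS = ½ · [(97.75 - 25) + (82 - 25)] · 63 = 4087.125.
Change in consumer surplus = 4087.125 - 5778.125 = -1691.

-1691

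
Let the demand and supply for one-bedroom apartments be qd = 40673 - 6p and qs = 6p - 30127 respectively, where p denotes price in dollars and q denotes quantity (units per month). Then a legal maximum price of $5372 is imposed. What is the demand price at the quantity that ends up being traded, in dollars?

6428

Equilibrium: 40673 - 6p = 6p - 30127, so 70800 = 12p and p* = 5900, q* = 5273.
Because the ceiling (5372) lies below the market-clearing price, it is binding.
At p = 5372: qd = 40673 - 6·5372 = 8441 and qs = 6·5372 - 30127 = 2105.
Only 2105 units reach the market. On the demand curve, the marginal buyer's willingness to pay at q = 2105 is (40673 - 2105)/6 = 6428.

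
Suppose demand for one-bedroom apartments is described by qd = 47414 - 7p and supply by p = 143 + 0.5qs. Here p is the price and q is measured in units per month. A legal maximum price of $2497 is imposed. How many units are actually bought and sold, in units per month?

4708

Rearranging supply gives qs = 2p - 286. In a free market, 47414 - 7p = 2p - 286 gives the equilibrium p* = 5300, q* = 10314.
Because the ceiling (2497) lies below the market-clearing price, it is binding.
At p = 2497: qd = 47414 - 7·2497 = 29935 and qs = 2·2497 - 286 = 4708.
The quantity actually transacted is the short side, supply: 4708.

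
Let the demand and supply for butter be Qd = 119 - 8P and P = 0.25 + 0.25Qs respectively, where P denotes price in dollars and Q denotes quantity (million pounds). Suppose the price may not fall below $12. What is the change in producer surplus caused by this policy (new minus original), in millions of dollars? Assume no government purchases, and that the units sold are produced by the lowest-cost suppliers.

14

Rearranging supply gives Qs = 4P - 1. Equilibrium: 119 - 8P = 4P - 1, so 120 = 12P and P* = 10, Q* = 39.
The floor of 12 is above the equilibrium price 10, so it binds.
At P = 12: Qd = 119 - 8·12 = 23 and Qs = 4·12 - 1 = 47.
Producer surplus without the control is ½ · (10 - 0.25) · 39 = 190.125.
With the floor, 23 units are sold at 12. The supply price at Q = 23 is 6, so PS = ½ · [(12 - 0.25) + (12 - 6)] · 23 = 204.125.
Change in producer surplus = 204.125 - 190.125 = 14.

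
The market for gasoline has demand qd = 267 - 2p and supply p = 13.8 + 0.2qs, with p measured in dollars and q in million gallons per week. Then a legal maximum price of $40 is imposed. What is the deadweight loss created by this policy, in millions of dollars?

560

Rearranging supply gives qs = 5p - 69. Without the control the market clears where 267 - 2p = 5p - 69, i.e. p* = 48 and q* = 171.
The ceiling of 40 is below the equilibrium price 48, so it binds.
At p = 40: qd = 267 - 2·40 = 187 and qs = 5·40 - 69 = 131.
Quantity traded falls to 131. At q = 131 the demand price is (267 - 131)/2 = 68 and the supply price is (69 + 131)/5 = 40.
Deadweight loss = ½ · (68 - 40) · (171 - 131) = ½ · 28 · 40 = 560.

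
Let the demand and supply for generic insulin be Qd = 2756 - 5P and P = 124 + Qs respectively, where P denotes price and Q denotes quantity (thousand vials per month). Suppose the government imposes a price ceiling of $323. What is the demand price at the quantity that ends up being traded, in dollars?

511.4

Rearranging supply gives Qs = P - 124. Equilibrium: 2756 - 5P = P - 124, so 2880 = 6P and P* = 480, Q* = 356.
Because the ceiling (323) lies below the market-clearing price, it is binding.
At P = 323: Qd = 2756 - 5·323 = 1141 and Qs = 323 - 124 = 199.
Only 199 units reach the market. On the demand curve, the marginal buyer's willingness to pay at Q = 199 is (2756 - 199)/5 = 511.4.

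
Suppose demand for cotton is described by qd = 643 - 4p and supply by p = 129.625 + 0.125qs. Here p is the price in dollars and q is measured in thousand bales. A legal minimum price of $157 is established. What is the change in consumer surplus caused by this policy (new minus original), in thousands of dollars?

-833

Rearranging supply gives qs = 8p - 1037. Equilibrium: 643 - 4p = 8p - 1037, so 1680 = 12p and p* = 140, q* = 83.
The floor of 157 is above the equilibrium price 140, so it binds.
At p = 157: qd = 643 - 4·157 = 15 and qs = 8·157 - 1037 = 219.
Consumer surplus without the control is ½ · (160.75 - 140) · 83 = 861.125.
With the floor, consumers buy 15 units at 157, so CS = ½ · (160.75 - 157) · 15 = 28.125.
Change in consumer surplus = 28.125 - 861.125 = -833.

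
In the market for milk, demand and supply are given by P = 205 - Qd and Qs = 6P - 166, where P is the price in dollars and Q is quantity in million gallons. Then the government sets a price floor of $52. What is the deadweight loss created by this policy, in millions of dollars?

Rearranging demand gives Qd = 205 - P. Equilibrium: 205 - P = 6P - 166, so 371 = 7P and P* = 53, Q* = 152.
The floor of 52 is below the equilibrium price 53, so it is not binding; the market clears at P* = 53, Q* = 152.
Since the control does not bind, no trades are prevented and deadweight loss is zero.

0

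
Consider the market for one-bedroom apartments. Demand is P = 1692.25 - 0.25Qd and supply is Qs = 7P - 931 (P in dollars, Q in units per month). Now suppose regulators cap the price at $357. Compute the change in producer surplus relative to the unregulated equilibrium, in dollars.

-949595.5

Rearranging demand gives Qd = 6769 - 4P. Without the control the market clears where 6769 - 4P = 7P - 931, i.e. P* = 700 and Q* = 3969.
The ceiling of 357 is below the equilibrium price 700, so it binds.
At P = 357: Qd = 6769 - 4·357 = 5341 and Qs = 7·357 - 931 = 1568.
Producer surplus without the control is ½ · (700 - 133) · 3969 = 1125211.5.
With the ceiling, producers sell 1568 units at 357, so PS = ½ · (357 - 133) · 1568 = 175616.
Change in producer surplus = 175616 - 1125211.5 = -949595.5.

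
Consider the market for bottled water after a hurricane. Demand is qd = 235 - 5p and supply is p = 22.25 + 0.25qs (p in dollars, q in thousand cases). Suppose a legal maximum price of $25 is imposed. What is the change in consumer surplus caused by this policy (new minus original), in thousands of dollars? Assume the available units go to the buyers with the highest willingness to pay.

-72.6

Rearranging supply gives qs = 4p - 89. Setting quantity demanded equal to quantity supplied, 235 - 5p = 4p - 89, gives p* = 36 and q* = 55.
Because the ceiling (25) lies below the market-clearing price, it is binding.
At p = 25: qd = 235 - 5·25 = 110 and qs = 4·25 - 89 = 11.
Consumer surplus without the control is ½ · (47 - 36) · 55 = 302.5.
With the ceiling, 11 units are sold at 25 (assume they go to the highest-value buyers). The demand price at q = 11 is 44.8, so CS = ½ · [(47 - 25) + (44.8 - 25)] · 11 = 229.9.
Change in consumer surplus = 229.9 - 302.5 = -72.6.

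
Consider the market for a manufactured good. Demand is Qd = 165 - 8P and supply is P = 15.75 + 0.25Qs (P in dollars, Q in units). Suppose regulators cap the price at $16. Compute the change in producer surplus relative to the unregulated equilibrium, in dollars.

Rearranging supply gives Qs = 4P - 63. In a free market, 165 - 8P = 4P - 63 gives the equilibrium P* = 19, Q* = 13.
Because the ceiling (16) lies below the market-clearing price, it is binding.
At P = 16: Qd = 165 - 8·16 = 37 and Qs = 4·16 - 63 = 1.
Producer surplus without the control is ½ · (19 - 15.75) · 13 = 21.125.
With the ceiling, producers sell 1 units at 16, so PS = ½ · (16 - 15.75) · 1 = 0.125.
Change in producer surplus = 0.125 - 21.125 = -21.

-21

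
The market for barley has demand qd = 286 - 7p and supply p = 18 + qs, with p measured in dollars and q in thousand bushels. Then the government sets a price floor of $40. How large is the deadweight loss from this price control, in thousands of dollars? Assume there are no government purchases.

Rearranging supply gives qs = p - 18. In a free market, 286 - 7p = p - 18 gives the equilibrium p* = 38, q* = 20.
Because the floor (40) lies above the market-clearing price, it is binding.
At p = 40: qd = 286 - 7·40 = 6 and qs = 40 - 18 = 22.
Quantity traded falls to 6. At q = 6 the demand price is (286 - 6)/7 = 40 and the supply price is 18 + 6 = 24.
Deadweight loss = ½ · (40 - 24) · (20 - 6) = ½ · 16 · 14 = 112.

112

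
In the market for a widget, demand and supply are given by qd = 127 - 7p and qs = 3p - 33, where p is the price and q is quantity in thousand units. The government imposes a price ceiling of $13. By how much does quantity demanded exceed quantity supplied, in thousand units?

30

Without the control the market clears where 127 - 7p = 3p - 33, i.e. p* = 16 and q* = 15.
The ceiling of 13 is below the equilibrium price 16, so it binds.
At p = 13: qd = 127 - 7·13 = 36 and qs = 3·13 - 33 = 6.
Shortage = qd - qs = 36 - 6 = 30.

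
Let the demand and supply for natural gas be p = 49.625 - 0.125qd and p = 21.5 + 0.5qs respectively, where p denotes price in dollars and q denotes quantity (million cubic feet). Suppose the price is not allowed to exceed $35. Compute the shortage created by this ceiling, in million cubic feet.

90

Rearranging demand gives qd = 397 - 8p; rearranging supply gives qs = 2p - 43. Setting quantity demanded equal to quantity supplied, 397 - 8p = 2p - 43, gives p* = 44 and q* = 45.
Since 35 < 44, the ceiling is binding.
At p = 35: qd = 397 - 8·35 = 117 and qs = 2·35 - 43 = 27.
Shortage = qd - qs = 117 - 27 = 90.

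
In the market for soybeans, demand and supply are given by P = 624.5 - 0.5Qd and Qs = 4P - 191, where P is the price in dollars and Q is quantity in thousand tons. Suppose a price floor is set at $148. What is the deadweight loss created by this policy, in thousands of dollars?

0

Rearranging demand gives Qd = 1249 - 2P. Equilibrium: 1249 - 2P = 4P - 191, so 1440 = 6P and P* = 240, Q* = 769.
Since 148 is below P* = 240, the floor does not bind and the free-market outcome prevails.
Since the control does not bind, no trades are prevented and deadweight loss is zero.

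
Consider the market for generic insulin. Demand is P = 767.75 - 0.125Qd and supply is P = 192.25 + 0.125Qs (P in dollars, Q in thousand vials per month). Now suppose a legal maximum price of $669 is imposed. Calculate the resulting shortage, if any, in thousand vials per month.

0

Rearranging demand gives Qd = 6142 - 8P; rearranging supply gives Qs = 8P - 1538. Without the control the market clears where 6142 - 8P = 8P - 1538, i.e. P* = 480 and Q* = 2302.
Since 669 is above P* = 480, the ceiling does not bind and the free-market outcome prevails.
Since the control does not bind, there is no shortage.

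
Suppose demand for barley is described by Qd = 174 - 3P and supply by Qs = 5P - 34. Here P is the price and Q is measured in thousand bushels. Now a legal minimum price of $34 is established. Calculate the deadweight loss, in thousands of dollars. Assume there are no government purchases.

153.6

In a free market, 174 - 3P = 5P - 34 gives the equilibrium P* = 26, Q* = 96.
The floor of 34 is above the equilibrium price 26, so it binds.
At P = 34: Qd = 174 - 3·34 = 72 and Qs = 5·34 - 34 = 136.
Quantity traded falls to 72. At Q = 72 the demand price is (174 - 72)/3 = 34 and the supply price is (34 + 72)/5 = 21.2.
Deadweight loss = ½ · (34 - 21.2) · (96 - 72) = ½ · 12.8 · 24 = 153.6.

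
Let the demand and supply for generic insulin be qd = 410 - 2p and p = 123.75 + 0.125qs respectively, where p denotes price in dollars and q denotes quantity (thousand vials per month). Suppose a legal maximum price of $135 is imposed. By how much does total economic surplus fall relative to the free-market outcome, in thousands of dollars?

500

Rearranging supply gives qs = 8p - 990. Equilibrium: 410 - 2p = 8p - 990, so 1400 = 10p and p* = 140, q* = 130.
Because the ceiling (135) lies below the market-clearing price, it is binding.
At p = 135: qd = 410 - 2·135 = 140 and qs = 8·135 - 990 = 90.
Quantity traded falls to 90. At q = 90 the demand price is (410 - 90)/2 = 160 and the supply price is (990 + 90)/8 = 135.
Deadweight loss = ½ · (160 - 135) · (130 - 90) = ½ · 25 · 40 = 500.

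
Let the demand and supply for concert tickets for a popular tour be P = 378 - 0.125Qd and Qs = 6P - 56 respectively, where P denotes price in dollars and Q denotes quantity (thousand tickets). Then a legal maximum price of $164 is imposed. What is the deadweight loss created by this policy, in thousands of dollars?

16464

Rearranging demand gives Qd = 3024 - 8P. Without the control the market clears where 3024 - 8P = 6P - 56, i.e. P* = 220 and Q* = 1264.
Because the ceiling (164) lies below the market-clearing price, it is binding.
At P = 164: Qd = 3024 - 8·164 = 1712 and Qs = 6·164 - 56 = 928.
Quantity traded falls to 928. At Q = 928 the demand price is (3024 - 928)/8 = 262 and the supply price is (56 + 928)/6 = 164.
Deadweight loss = ½ · (262 - 164) · (1264 - 928) = ½ · 98 · 336 = 16464.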